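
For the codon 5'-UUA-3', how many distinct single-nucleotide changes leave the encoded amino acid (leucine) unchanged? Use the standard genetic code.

2

Position 1: CUA → 1 synonymous.
Position 2: none → 0 synonymous.
Position 3: UUG → 1 synonymous.
Total: 1 + 0 + 1 = 2.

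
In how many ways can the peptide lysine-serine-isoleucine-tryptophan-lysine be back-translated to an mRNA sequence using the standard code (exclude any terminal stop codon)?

72

Lys: 2 codons.
Ser: 6 codons.
Ile: 3 codons.
Trp: 1 codon.
Lys: 2 codons.
2 × 6 × 3 × 1 × 2 = 72.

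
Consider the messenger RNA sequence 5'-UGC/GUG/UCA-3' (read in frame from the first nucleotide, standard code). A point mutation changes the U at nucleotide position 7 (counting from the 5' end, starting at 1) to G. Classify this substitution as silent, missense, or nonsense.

Position 7 falls in codon 3: UCA → Ser.
After the substitution the codon is GCA → Ala.
Ser ≠ Ala, so this is a missense mutation.

missense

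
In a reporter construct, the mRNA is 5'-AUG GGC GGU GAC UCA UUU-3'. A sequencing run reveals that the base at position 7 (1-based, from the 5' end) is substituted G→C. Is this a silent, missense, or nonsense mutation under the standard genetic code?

Position 7 falls in codon 3: GGU → Gly.
After the substitution the codon is CGU → Arg.
Gly ≠ Arg, so this is a missense mutation.

missense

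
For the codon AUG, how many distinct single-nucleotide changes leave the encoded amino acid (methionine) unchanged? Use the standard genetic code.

0

Position 1: none → 0 synonymous.
Position 2: none → 0 synonymous.
Position 3: none → 0 synonymous.
Total: 0 + 0 + 0 = 0.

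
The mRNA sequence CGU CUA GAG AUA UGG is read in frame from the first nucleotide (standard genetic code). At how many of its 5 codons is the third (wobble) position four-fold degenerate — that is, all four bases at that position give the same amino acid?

Codon 1 CGU (Arg): third position 4-fold.
Codon 2 CUA (Leu): third position 4-fold.
Codon 3 GAG (Glu): third position 2-fold.
Codon 4 AUA (Ile): third position 3-fold.
Codon 5 UGG (Trp): third position 1-fold.
Four-fold degenerate third positions: 2.

2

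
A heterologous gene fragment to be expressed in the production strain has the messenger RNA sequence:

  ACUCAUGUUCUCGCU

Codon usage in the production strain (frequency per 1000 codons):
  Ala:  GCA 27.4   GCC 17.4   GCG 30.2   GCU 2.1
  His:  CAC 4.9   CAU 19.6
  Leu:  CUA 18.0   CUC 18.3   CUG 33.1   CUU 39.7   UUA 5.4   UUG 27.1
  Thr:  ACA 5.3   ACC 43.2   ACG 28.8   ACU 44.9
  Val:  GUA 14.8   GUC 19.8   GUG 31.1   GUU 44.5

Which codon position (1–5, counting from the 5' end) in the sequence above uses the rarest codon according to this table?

5

Codon 1 ACU (Thr): 44.9 per 1000.
Codon 2 CAU (His): 19.6 per 1000.
Codon 3 GUU (Val): 44.5 per 1000.
Codon 4 CUC (Leu): 18.3 per 1000.
Codon 5 GCU (Ala): 2.1 per 1000.
Lowest frequency is 2.1 at codon 5.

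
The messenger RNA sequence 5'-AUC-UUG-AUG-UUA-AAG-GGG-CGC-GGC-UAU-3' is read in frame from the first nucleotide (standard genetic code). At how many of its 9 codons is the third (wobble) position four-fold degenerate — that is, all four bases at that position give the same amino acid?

3

Codon 1 AUC (Ile): third position 3-fold.
Codon 2 UUG (Leu): third position 2-fold.
Codon 3 AUG (Met): third position 1-fold.
Codon 4 UUA (Leu): third position 2-fold.
Codon 5 AAG (Lys): third position 2-fold.
Codon 6 GGG (Gly): third position 4-fold.
Codon 7 CGC (Arg): third position 4-fold.
Codon 8 GGC (Gly): third position 4-fold.
Codon 9 UAU (Tyr): third position 2-fold.
Four-fold degenerate third positions: 3.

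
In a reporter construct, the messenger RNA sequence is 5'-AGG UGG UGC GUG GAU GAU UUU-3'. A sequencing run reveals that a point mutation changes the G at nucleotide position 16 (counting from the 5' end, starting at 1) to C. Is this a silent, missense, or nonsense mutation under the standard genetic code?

missense

Position 16 falls in codon 6: GAU → Asp.
After the substitution the codon is CAU → His.
Asp ≠ His, so this is a missense mutation.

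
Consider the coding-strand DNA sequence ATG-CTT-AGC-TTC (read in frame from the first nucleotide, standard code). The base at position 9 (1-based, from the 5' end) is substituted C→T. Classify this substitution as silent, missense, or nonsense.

silent

Position 9 falls in codon 3: AGC → Ser.
After the substitution the codon is AGT → Ser.
Both encode Ser, so the change is synonymous.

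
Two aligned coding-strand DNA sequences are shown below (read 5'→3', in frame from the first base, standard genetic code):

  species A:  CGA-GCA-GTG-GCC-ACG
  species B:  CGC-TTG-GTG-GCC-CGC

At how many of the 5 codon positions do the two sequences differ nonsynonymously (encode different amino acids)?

Codon 1: CGA Arg / CGC Arg — synonymous.
Codon 2: GCA Ala / TTG Leu — nonsynonymous.
Codon 3: GTG Val / GTG Val — identical.
Codon 4: GCC Ala / GCC Ala — identical.
Codon 5: ACG Thr / CGC Arg — nonsynonymous.
Nonsynonymous differences: 2.

2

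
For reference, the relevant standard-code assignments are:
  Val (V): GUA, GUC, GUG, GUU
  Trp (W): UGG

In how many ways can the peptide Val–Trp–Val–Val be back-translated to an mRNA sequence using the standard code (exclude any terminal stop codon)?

64

Val: 4 codons.
Trp: 1 codon.
Val: 4 codons.
Val: 4 codons.
4 × 1 × 4 × 4 = 64.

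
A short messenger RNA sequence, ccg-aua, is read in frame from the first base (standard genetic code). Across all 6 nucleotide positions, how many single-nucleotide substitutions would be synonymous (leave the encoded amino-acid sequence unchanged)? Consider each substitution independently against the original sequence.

Codon 1 (CCG, Pro): 3 synonymous substitutions.
Codon 2 (AUA, Ile): 2 synonymous substitutions.
Total: 3 + 2 = 5.

5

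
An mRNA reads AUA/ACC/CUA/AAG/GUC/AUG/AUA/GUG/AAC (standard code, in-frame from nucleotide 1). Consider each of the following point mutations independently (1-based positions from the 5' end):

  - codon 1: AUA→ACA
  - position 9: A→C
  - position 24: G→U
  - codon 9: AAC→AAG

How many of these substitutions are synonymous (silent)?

2

Codon 1: AUA (Ile) → ACA (Thr) — missense.
Codon 3: CUA (Leu) → CUC (Leu) — synonymous.
Codon 8: GUG (Val) → GUU (Val) — synonymous.
Codon 9: AAC (Asn) → AAG (Lys) — missense.
Synonymous: 2 of 4.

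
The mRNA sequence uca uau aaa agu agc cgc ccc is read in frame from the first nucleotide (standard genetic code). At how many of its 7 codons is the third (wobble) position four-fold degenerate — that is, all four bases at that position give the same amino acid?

Codon 1 UCA (Ser): third position 4-fold.
Codon 2 UAU (Tyr): third position 2-fold.
Codon 3 AAA (Lys): third position 2-fold.
Codon 4 AGU (Ser): third position 2-fold.
Codon 5 AGC (Ser): third position 2-fold.
Codon 6 CGC (Arg): third position 4-fold.
Codon 7 CCC (Pro): third position 4-fold.
Four-fold degenerate third positions: 3.

3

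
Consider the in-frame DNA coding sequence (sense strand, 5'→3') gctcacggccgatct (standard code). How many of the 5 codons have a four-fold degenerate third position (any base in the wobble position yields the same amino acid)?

Codon 1 GCT (Ala): third position 4-fold.
Codon 2 CAC (His): third position 2-fold.
Codon 3 GGC (Gly): third position 4-fold.
Codon 4 CGA (Arg): third position 4-fold.
Codon 5 TCT (Ser): third position 4-fold.
Four-fold degenerate third positions: 4.

4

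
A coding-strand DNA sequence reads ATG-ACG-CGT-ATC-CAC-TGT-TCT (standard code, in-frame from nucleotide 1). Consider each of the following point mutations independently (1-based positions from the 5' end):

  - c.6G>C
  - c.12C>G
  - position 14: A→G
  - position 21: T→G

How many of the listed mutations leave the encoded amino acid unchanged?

2

Codon 2: ACG (Thr) → ACC (Thr) — synonymous.
Codon 4: ATC (Ile) → ATG (Met) — missense.
Codon 5: CAC (His) → CGC (Arg) — missense.
Codon 7: TCT (Ser) → TCG (Ser) — synonymous.
Synonymous: 2 of 4.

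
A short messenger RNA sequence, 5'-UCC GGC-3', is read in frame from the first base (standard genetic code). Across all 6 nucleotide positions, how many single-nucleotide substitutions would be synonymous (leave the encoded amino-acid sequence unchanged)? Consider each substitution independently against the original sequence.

Codon 1 (UCC, Ser): 3 synonymous substitutions.
Codon 2 (GGC, Gly): 3 synonymous substitutions.
Total: 3 + 3 = 6.

6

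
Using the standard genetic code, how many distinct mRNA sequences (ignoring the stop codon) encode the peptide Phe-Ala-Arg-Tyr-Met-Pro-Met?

384

Phe: 2 codons.
Ala: 4 codons.
Arg: 6 codons.
Tyr: 2 codons.
Met: 1 codon.
Pro: 4 codons.
Met: 1 codon.
2 × 4 × 6 × 2 × 1 × 4 × 1 = 384.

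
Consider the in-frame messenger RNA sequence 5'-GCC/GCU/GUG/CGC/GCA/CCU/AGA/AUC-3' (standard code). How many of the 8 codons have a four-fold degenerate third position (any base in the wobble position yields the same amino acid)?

6

Codon 1 GCC (Ala): third position 4-fold.
Codon 2 GCU (Ala): third position 4-fold.
Codon 3 GUG (Val): third position 4-fold.
Codon 4 CGC (Arg): third position 4-fold.
Codon 5 GCA (Ala): third position 4-fold.
Codon 6 CCU (Pro): third position 4-fold.
Codon 7 AGA (Arg): third position 2-fold.
Codon 8 AUC (Ile): third position 3-fold.
Four-fold degenerate third positions: 6.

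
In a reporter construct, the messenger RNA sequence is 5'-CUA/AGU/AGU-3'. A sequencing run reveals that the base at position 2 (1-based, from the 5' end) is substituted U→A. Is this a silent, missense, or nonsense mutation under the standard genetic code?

missense

Position 2 falls in codon 1: CUA → Leu.
After the substitution the codon is CAA → Gln.
Leu ≠ Gln, so this is a missense mutation.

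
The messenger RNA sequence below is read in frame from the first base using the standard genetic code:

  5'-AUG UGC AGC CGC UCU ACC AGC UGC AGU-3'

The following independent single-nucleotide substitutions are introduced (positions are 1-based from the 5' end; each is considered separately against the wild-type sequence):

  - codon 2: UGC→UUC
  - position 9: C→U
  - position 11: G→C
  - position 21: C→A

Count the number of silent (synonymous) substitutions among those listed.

Codon 2: UGC (Cys) → UUC (Phe) — missense.
Codon 3: AGC (Ser) → AGU (Ser) — synonymous.
Codon 4: CGC (Arg) → CCC (Pro) — missense.
Codon 7: AGC (Ser) → AGA (Arg) — missense.
Synonymous: 1 of 4.

1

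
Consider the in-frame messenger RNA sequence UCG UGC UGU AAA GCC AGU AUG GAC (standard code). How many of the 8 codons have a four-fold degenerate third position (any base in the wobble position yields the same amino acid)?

2

Codon 1 UCG (Ser): third position 4-fold.
Codon 2 UGC (Cys): third position 2-fold.
Codon 3 UGU (Cys): third position 2-fold.
Codon 4 AAA (Lys): third position 2-fold.
Codon 5 GCC (Ala): third position 4-fold.
Codon 6 AGU (Ser): third position 2-fold.
Codon 7 AUG (Met): third position 1-fold.
Codon 8 GAC (Asp): third position 2-fold.
Four-fold degenerate third positions: 2.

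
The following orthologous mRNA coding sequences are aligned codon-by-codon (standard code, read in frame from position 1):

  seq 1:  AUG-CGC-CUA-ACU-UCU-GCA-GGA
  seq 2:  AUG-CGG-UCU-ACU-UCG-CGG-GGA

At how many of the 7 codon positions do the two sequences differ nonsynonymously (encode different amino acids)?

2

Codon 1: AUG Met / AUG Met — identical.
Codon 2: CGC Arg / CGG Arg — synonymous.
Codon 3: CUA Leu / UCU Ser — nonsynonymous.
Codon 4: ACU Thr / ACU Thr — identical.
Codon 5: UCU Ser / UCG Ser — synonymous.
Codon 6: GCA Ala / CGG Arg — nonsynonymous.
Codon 7: GGA Gly / GGA Gly — identical.
Nonsynonymous differences: 2.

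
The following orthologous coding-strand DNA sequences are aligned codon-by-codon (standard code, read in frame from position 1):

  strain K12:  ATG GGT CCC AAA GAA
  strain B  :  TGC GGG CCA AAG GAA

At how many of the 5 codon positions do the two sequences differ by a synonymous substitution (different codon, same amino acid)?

3

Codon 1: ATG Met / TGC Cys — nonsynonymous.
Codon 2: GGT Gly / GGG Gly — synonymous.
Codon 3: CCC Pro / CCA Pro — synonymous.
Codon 4: AAA Lys / AAG Lys — synonymous.
Codon 5: GAA Glu / GAA Glu — identical.
Synonymous differences: 3.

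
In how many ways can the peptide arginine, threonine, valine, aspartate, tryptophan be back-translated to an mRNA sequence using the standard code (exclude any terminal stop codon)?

192

Arg: 6 codons.
Thr: 4 codons.
Val: 4 codons.
Asp: 2 codons.
Trp: 1 codon.
6 × 4 × 4 × 2 × 1 = 192.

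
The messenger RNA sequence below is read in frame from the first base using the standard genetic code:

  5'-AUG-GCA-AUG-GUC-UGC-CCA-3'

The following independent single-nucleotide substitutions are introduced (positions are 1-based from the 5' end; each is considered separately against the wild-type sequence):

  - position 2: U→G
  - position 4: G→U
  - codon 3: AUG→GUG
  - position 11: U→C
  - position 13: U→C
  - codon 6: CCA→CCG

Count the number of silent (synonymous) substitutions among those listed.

1

Codon 1: AUG (Met) → AGG (Arg) — missense.
Codon 2: GCA (Ala) → UCA (Ser) — missense.
Codon 3: AUG (Met) → GUG (Val) — missense.
Codon 4: GUC (Val) → GCC (Ala) — missense.
Codon 5: UGC (Cys) → CGC (Arg) — missense.
Codon 6: CCA (Pro) → CCG (Pro) — synonymous.
Synonymous: 1 of 6.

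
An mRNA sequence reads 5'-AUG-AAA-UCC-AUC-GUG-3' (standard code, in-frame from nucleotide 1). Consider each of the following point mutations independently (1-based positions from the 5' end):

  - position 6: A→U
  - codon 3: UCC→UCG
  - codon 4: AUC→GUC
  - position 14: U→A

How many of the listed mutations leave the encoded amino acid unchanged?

Codon 2: AAA (Lys) → AAU (Asn) — missense.
Codon 3: UCC (Ser) → UCG (Ser) — synonymous.
Codon 4: AUC (Ile) → GUC (Val) — missense.
Codon 5: GUG (Val) → GAG (Glu) — missense.
Synonymous: 1 of 4.

1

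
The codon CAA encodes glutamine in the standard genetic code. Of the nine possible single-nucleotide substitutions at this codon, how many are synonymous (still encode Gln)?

Position 1: none → 0 synonymous.
Position 2: none → 0 synonymous.
Position 3: CAG → 1 synonymous.
Total: 0 + 0 + 1 = 1.

1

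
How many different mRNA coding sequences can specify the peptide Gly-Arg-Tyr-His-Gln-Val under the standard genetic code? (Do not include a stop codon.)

768

Gly: 4 codons.
Arg: 6 codons.
Tyr: 2 codons.
His: 2 codons.
Gln: 2 codons.
Val: 4 codons.
4 × 6 × 2 × 2 × 2 × 4 = 768.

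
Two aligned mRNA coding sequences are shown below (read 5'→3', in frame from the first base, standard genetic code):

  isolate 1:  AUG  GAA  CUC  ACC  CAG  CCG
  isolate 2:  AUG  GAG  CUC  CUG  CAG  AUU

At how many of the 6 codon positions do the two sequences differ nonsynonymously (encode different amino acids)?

Codon 1: AUG Met / AUG Met — identical.
Codon 2: GAA Glu / GAG Glu — synonymous.
Codon 3: CUC Leu / CUC Leu — identical.
Codon 4: ACC Thr / CUG Leu — nonsynonymous.
Codon 5: CAG Gln / CAG Gln — identical.
Codon 6: CCG Pro / AUU Ile — nonsynonymous.
Nonsynonymous differences: 2.

2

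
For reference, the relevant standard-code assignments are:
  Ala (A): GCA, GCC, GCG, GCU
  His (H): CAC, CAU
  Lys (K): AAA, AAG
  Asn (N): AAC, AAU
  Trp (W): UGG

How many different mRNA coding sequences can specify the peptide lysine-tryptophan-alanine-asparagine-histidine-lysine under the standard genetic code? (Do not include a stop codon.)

64

Lys: 2 codons.
Trp: 1 codon.
Ala: 4 codons.
Asn: 2 codons.
His: 2 codons.
Lys: 2 codons.
2 × 1 × 4 × 2 × 2 × 2 = 64.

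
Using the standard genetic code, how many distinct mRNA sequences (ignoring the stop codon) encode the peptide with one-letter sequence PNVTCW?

256

Pro: 4 codons.
Asn: 2 codons.
Val: 4 codons.
Thr: 4 codons.
Cys: 2 codons.
Trp: 1 codon.
4 × 2 × 4 × 4 × 2 × 1 = 256.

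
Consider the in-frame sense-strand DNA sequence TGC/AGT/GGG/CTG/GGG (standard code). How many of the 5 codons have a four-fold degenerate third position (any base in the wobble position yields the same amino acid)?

3

Codon 1 TGC (Cys): third position 2-fold.
Codon 2 AGT (Ser): third position 2-fold.
Codon 3 GGG (Gly): third position 4-fold.
Codon 4 CTG (Leu): third position 4-fold.
Codon 5 GGG (Gly): third position 4-fold.
Four-fold degenerate third positions: 3.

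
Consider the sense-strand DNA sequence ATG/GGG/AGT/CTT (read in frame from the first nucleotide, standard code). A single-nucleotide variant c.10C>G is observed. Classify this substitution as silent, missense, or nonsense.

Position 10 falls in codon 4: CTT → Leu.
After the substitution the codon is GTT → Val.
Leu ≠ Val, so this is a missense mutation.

missense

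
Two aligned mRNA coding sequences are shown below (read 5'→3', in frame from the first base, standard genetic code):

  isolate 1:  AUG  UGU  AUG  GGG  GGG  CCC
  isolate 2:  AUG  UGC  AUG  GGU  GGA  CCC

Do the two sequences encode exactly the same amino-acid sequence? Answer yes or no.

Codon 1: AUG Met / AUG Met — identical.
Codon 2: UGU Cys / UGC Cys — synonymous.
Codon 3: AUG Met / AUG Met — identical.
Codon 4: GGG Gly / GGU Gly — synonymous.
Codon 5: GGG Gly / GGA Gly — synonymous.
Codon 6: CCC Pro / CCC Pro — identical.
Nonsynonymous differences: 0 → same protein.

yes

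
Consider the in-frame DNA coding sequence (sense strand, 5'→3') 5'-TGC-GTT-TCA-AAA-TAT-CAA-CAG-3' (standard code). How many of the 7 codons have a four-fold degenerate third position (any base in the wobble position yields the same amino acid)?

Codon 1 TGC (Cys): third position 2-fold.
Codon 2 GTT (Val): third position 4-fold.
Codon 3 TCA (Ser): third position 4-fold.
Codon 4 AAA (Lys): third position 2-fold.
Codon 5 TAT (Tyr): third position 2-fold.
Codon 6 CAA (Gln): third position 2-fold.
Codon 7 CAG (Gln): third position 2-fold.
Four-fold degenerate third positions: 2.

2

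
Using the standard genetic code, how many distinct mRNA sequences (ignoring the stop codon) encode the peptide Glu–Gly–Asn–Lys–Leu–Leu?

Glu: 2 codons.
Gly: 4 codons.
Asn: 2 codons.
Lys: 2 codons.
Leu: 6 codons.
Leu: 6 codons.
2 × 4 × 2 × 2 × 6 × 6 = 1152.

1152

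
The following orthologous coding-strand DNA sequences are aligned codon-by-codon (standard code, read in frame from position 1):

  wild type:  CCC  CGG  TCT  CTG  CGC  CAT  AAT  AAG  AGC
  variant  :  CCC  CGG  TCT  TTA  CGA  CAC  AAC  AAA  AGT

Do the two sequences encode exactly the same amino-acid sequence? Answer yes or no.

Codon 1: CCC Pro / CCC Pro — identical.
Codon 2: CGG Arg / CGG Arg — identical.
Codon 3: TCT Ser / TCT Ser — identical.
Codon 4: CTG Leu / TTA Leu — synonymous.
Codon 5: CGC Arg / CGA Arg — synonymous.
Codon 6: CAT His / CAC His — synonymous.
Codon 7: AAT Asn / AAC Asn — synonymous.
Codon 8: AAG Lys / AAA Lys — synonymous.
Codon 9: AGC Ser / AGT Ser — synonymous.
Nonsynonymous differences: 0 → same protein.

yes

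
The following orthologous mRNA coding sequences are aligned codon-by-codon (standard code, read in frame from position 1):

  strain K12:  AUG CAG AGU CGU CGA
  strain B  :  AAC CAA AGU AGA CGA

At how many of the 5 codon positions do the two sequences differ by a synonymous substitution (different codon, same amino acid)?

Codon 1: AUG Met / AAC Asn — nonsynonymous.
Codon 2: CAG Gln / CAA Gln — synonymous.
Codon 3: AGU Ser / AGU Ser — identical.
Codon 4: CGU Arg / AGA Arg — synonymous.
Codon 5: CGA Arg / CGA Arg — identical.
Synonymous differences: 2.

2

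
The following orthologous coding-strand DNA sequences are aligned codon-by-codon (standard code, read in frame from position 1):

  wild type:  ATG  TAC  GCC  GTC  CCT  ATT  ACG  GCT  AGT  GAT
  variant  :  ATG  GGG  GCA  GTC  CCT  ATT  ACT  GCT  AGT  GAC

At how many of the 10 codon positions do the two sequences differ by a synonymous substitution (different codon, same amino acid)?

Codon 1: ATG Met / ATG Met — identical.
Codon 2: TAC Tyr / GGG Gly — nonsynonymous.
Codon 3: GCC Ala / GCA Ala — synonymous.
Codon 4: GTC Val / GTC Val — identical.
Codon 5: CCT Pro / CCT Pro — identical.
Codon 6: ATT Ile / ATT Ile — identical.
Codon 7: ACG Thr / ACT Thr — synonymous.
Codon 8: GCT Ala / GCT Ala — identical.
Codon 9: AGT Ser / AGT Ser — identical.
Codon 10: GAT Asp / GAC Asp — synonymous.
Synonymous differences: 3.

3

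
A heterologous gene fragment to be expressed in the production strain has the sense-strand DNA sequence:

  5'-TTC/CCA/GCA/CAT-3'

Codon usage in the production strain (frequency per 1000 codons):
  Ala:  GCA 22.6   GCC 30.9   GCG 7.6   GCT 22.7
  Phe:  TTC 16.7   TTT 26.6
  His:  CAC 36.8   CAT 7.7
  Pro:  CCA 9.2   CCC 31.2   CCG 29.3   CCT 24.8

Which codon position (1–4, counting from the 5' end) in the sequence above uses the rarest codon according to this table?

Codon 1 TTC (Phe): 16.7 per 1000.
Codon 2 CCA (Pro): 9.2 per 1000.
Codon 3 GCA (Ala): 22.6 per 1000.
Codon 4 CAT (His): 7.7 per 1000.
Lowest frequency is 7.7 at codon 4.

4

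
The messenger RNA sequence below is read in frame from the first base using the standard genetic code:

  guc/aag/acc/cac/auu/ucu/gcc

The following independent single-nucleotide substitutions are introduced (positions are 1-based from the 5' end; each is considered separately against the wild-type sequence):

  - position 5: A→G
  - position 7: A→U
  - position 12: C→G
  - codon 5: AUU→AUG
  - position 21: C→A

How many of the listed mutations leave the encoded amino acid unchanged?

Codon 2: AAG (Lys) → AGG (Arg) — missense.
Codon 3: ACC (Thr) → UCC (Ser) — missense.
Codon 4: CAC (His) → CAG (Gln) — missense.
Codon 5: AUU (Ile) → AUG (Met) — missense.
Codon 7: GCC (Ala) → GCA (Ala) — synonymous.
Synonymous: 1 of 5.

1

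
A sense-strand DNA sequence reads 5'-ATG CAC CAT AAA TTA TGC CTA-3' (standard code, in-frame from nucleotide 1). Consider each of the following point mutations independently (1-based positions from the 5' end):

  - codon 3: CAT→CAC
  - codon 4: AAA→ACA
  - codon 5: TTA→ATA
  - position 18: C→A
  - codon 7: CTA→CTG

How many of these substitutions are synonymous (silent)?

2

Codon 3: CAT (His) → CAC (His) — synonymous.
Codon 4: AAA (Lys) → ACA (Thr) — missense.
Codon 5: TTA (Leu) → ATA (Ile) — missense.
Codon 6: TGC (Cys) → TGA (Stop) — nonsense.
Codon 7: CTA (Leu) → CTG (Leu) — synonymous.
Synonymous: 2 of 5.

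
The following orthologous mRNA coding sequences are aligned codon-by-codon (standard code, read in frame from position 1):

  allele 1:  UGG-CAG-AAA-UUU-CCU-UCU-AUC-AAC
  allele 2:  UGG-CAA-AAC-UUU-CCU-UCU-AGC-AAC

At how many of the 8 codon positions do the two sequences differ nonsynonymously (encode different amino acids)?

2

Codon 1: UGG Trp / UGG Trp — identical.
Codon 2: CAG Gln / CAA Gln — synonymous.
Codon 3: AAA Lys / AAC Asn — nonsynonymous.
Codon 4: UUU Phe / UUU Phe — identical.
Codon 5: CCU Pro / CCU Pro — identical.
Codon 6: UCU Ser / UCU Ser — identical.
Codon 7: AUC Ile / AGC Ser — nonsynonymous.
Codon 8: AAC Asn / AAC Asn — identical.
Nonsynonymous differences: 2.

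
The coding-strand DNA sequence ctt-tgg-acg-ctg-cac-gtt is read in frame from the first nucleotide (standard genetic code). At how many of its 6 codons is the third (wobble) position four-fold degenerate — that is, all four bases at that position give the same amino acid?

4

Codon 1 CTT (Leu): third position 4-fold.
Codon 2 TGG (Trp): third position 1-fold.
Codon 3 ACG (Thr): third position 4-fold.
Codon 4 CTG (Leu): third position 4-fold.
Codon 5 CAC (His): third position 2-fold.
Codon 6 GTT (Val): third position 4-fold.
Four-fold degenerate third positions: 4.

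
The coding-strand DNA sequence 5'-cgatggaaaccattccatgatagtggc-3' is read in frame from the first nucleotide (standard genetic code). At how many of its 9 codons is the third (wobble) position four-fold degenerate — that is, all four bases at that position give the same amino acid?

3

Codon 1 CGA (Arg): third position 4-fold.
Codon 2 TGG (Trp): third position 1-fold.
Codon 3 AAA (Lys): third position 2-fold.
Codon 4 CCA (Pro): third position 4-fold.
Codon 5 TTC (Phe): third position 2-fold.
Codon 6 CAT (His): third position 2-fold.
Codon 7 GAT (Asp): third position 2-fold.
Codon 8 AGT (Ser): third position 2-fold.
Codon 9 GGC (Gly): third position 4-fold.
Four-fold degenerate third positions: 3.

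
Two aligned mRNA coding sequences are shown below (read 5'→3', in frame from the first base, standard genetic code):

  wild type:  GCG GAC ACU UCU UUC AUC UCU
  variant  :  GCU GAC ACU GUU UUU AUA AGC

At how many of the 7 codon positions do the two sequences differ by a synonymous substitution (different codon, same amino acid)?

4

Codon 1: GCG Ala / GCU Ala — synonymous.
Codon 2: GAC Asp / GAC Asp — identical.
Codon 3: ACU Thr / ACU Thr — identical.
Codon 4: UCU Ser / GUU Val — nonsynonymous.
Codon 5: UUC Phe / UUU Phe — synonymous.
Codon 6: AUC Ile / AUA Ile — synonymous.
Codon 7: UCU Ser / AGC Ser — synonymous.
Synonymous differences: 4.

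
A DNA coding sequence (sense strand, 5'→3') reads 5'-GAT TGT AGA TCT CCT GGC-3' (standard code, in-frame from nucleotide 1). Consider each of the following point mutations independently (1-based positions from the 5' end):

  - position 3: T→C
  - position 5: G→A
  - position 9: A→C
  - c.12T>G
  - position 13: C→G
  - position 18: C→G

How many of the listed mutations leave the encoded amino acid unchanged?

3

Codon 1: GAT (Asp) → GAC (Asp) — synonymous.
Codon 2: TGT (Cys) → TAT (Tyr) — missense.
Codon 3: AGA (Arg) → AGC (Ser) — missense.
Codon 4: TCT (Ser) → TCG (Ser) — synonymous.
Codon 5: CCT (Pro) → GCT (Ala) — missense.
Codon 6: GGC (Gly) → GGG (Gly) — synonymous.
Synonymous: 3 of 6.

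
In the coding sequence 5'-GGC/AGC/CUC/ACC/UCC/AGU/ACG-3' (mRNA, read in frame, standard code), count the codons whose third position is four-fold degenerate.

Codon 1 GGC (Gly): third position 4-fold.
Codon 2 AGC (Ser): third position 2-fold.
Codon 3 CUC (Leu): third position 4-fold.
Codon 4 ACC (Thr): third position 4-fold.
Codon 5 UCC (Ser): third position 4-fold.
Codon 6 AGU (Ser): third position 2-fold.
Codon 7 ACG (Thr): third position 4-fold.
Four-fold degenerate third positions: 5.

5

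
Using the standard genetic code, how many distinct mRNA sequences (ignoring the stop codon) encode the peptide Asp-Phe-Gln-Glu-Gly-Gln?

Asp: 2 codons.
Phe: 2 codons.
Gln: 2 codons.
Glu: 2 codons.
Gly: 4 codons.
Gln: 2 codons.
2 × 2 × 2 × 2 × 4 × 2 = 128.

128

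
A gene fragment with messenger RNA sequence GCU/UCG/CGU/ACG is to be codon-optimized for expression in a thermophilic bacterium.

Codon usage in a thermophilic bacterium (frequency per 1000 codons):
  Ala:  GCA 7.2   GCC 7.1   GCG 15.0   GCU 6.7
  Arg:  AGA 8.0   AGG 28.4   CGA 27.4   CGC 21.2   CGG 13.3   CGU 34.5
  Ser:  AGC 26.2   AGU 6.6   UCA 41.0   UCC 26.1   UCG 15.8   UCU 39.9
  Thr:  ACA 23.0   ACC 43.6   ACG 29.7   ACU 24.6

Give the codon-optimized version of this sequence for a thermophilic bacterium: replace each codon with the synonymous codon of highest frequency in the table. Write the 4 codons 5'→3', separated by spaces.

GCG UCA CGU ACC

Codon 1 (Ala): best is GCG at 15.0.
Codon 2 (Ser): best is UCA at 41.0.
Codon 3 (Arg): best is CGU at 34.5.
Codon 4 (Thr): best is ACC at 43.6.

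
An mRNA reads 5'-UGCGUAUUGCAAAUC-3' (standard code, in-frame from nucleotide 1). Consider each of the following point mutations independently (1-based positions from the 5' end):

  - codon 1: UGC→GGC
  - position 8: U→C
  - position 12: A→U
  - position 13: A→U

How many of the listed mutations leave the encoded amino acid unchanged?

Codon 1: UGC (Cys) → GGC (Gly) — missense.
Codon 3: UUG (Leu) → UCG (Ser) — missense.
Codon 4: CAA (Gln) → CAU (His) — missense.
Codon 5: AUC (Ile) → UUC (Phe) — missense.
Synonymous: 0 of 4.

0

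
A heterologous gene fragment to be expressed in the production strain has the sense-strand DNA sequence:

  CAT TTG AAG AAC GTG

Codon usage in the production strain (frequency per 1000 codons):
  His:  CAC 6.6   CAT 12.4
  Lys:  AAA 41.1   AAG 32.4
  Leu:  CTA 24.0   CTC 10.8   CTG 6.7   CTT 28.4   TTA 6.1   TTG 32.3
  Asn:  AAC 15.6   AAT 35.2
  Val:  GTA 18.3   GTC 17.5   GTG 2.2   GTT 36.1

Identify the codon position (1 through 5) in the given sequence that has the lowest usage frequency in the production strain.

Codon 1 CAT (His): 12.4 per 1000.
Codon 2 TTG (Leu): 32.3 per 1000.
Codon 3 AAG (Lys): 32.4 per 1000.
Codon 4 AAC (Asn): 15.6 per 1000.
Codon 5 GTG (Val): 2.2 per 1000.
Lowest frequency is 2.2 at codon 5.

5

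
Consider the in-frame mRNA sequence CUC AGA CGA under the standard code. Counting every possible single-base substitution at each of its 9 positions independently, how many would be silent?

9

Codon 1 (CUC, Leu): 3 synonymous substitutions.
Codon 2 (AGA, Arg): 2 synonymous substitutions.
Codon 3 (CGA, Arg): 4 synonymous substitutions.
Total: 3 + 2 + 4 = 9.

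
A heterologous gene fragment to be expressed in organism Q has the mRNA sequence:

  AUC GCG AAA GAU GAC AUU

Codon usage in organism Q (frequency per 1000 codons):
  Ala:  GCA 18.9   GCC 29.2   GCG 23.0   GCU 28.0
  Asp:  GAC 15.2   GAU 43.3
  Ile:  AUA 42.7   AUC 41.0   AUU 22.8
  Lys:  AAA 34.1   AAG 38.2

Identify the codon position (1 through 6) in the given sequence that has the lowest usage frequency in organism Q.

Codon 1 AUC (Ile): 41.0 per 1000.
Codon 2 GCG (Ala): 23.0 per 1000.
Codon 3 AAA (Lys): 34.1 per 1000.
Codon 4 GAU (Asp): 43.3 per 1000.
Codon 5 GAC (Asp): 15.2 per 1000.
Codon 6 AUU (Ile): 22.8 per 1000.
Lowest frequency is 15.2 at codon 5.

5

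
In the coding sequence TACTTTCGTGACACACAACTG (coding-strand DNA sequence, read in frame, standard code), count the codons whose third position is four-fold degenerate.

Codon 1 TAC (Tyr): third position 2-fold.
Codon 2 TTT (Phe): third position 2-fold.
Codon 3 CGT (Arg): third position 4-fold.
Codon 4 GAC (Asp): third position 2-fold.
Codon 5 ACA (Thr): third position 4-fold.
Codon 6 CAA (Gln): third position 2-fold.
Codon 7 CTG (Leu): third position 4-fold.
Four-fold degenerate third positions: 3.

3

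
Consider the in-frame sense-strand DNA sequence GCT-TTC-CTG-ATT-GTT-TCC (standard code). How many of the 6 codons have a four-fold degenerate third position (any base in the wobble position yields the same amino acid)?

4

Codon 1 GCT (Ala): third position 4-fold.
Codon 2 TTC (Phe): third position 2-fold.
Codon 3 CTG (Leu): third position 4-fold.
Codon 4 ATT (Ile): third position 3-fold.
Codon 5 GTT (Val): third position 4-fold.
Codon 6 TCC (Ser): third position 4-fold.
Four-fold degenerate third positions: 4.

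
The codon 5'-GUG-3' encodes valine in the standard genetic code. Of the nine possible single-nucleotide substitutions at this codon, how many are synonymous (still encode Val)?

Position 1: none → 0 synonymous.
Position 2: none → 0 synonymous.
Position 3: GUU, GUC, GUA → 3 synonymous.
Total: 0 + 0 + 3 = 3.

3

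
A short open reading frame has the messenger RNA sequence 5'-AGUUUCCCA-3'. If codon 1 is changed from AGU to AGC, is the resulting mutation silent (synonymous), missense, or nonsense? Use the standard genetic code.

silent

Position 3 falls in codon 1: AGU → Ser.
After the substitution the codon is AGC → Ser.
Both encode Ser, so the change is synonymous.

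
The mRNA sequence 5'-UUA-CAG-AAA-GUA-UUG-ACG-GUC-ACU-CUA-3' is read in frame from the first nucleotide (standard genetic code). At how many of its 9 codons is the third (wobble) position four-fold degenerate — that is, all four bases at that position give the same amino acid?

5

Codon 1 UUA (Leu): third position 2-fold.
Codon 2 CAG (Gln): third position 2-fold.
Codon 3 AAA (Lys): third position 2-fold.
Codon 4 GUA (Val): third position 4-fold.
Codon 5 UUG (Leu): third position 2-fold.
Codon 6 ACG (Thr): third position 4-fold.
Codon 7 GUC (Val): third position 4-fold.
Codon 8 ACU (Thr): third position 4-fold.
Codon 9 CUA (Leu): third position 4-fold.
Four-fold degenerate third positions: 5.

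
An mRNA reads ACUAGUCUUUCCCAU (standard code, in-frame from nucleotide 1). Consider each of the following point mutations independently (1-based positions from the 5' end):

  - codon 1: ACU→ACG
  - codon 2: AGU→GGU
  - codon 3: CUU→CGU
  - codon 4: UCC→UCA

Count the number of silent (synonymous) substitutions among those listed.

2

Codon 1: ACU (Thr) → ACG (Thr) — synonymous.
Codon 2: AGU (Ser) → GGU (Gly) — missense.
Codon 3: CUU (Leu) → CGU (Arg) — missense.
Codon 4: UCC (Ser) → UCA (Ser) — synonymous.
Synonymous: 2 of 4.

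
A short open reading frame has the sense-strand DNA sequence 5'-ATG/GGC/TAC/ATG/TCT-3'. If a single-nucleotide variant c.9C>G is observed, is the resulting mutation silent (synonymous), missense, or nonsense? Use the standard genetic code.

Position 9 falls in codon 3: TAC → Tyr.
After the substitution the codon is TAG → Stop.
The new codon is a stop codon, so this is a nonsense mutation.

nonsense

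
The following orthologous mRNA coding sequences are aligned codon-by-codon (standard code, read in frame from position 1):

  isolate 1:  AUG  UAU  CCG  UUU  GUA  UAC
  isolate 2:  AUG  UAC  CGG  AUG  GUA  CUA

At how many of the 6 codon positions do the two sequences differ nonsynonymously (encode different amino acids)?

3

Codon 1: AUG Met / AUG Met — identical.
Codon 2: UAU Tyr / UAC Tyr — synonymous.
Codon 3: CCG Pro / CGG Arg — nonsynonymous.
Codon 4: UUU Phe / AUG Met — nonsynonymous.
Codon 5: GUA Val / GUA Val — identical.
Codon 6: UAC Tyr / CUA Leu — nonsynonymous.
Nonsynonymous differences: 3.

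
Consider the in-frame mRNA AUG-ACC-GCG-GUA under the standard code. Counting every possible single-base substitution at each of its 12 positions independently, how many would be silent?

Codon 1 (AUG, Met): 0 synonymous substitutions.
Codon 2 (ACC, Thr): 3 synonymous substitutions.
Codon 3 (GCG, Ala): 3 synonymous substitutions.
Codon 4 (GUA, Val): 3 synonymous substitutions.
Total: 0 + 3 + 3 + 3 = 9.

9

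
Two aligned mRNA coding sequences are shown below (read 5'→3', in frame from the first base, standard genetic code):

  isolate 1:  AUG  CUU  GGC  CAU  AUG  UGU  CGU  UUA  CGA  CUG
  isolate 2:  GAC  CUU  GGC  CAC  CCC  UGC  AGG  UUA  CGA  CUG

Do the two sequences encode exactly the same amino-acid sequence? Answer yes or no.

no

Codon 1: AUG Met / GAC Asp — nonsynonymous.
Codon 2: CUU Leu / CUU Leu — identical.
Codon 3: GGC Gly / GGC Gly — identical.
Codon 4: CAU His / CAC His — synonymous.
Codon 5: AUG Met / CCC Pro — nonsynonymous.
Codon 6: UGU Cys / UGC Cys — synonymous.
Codon 7: CGU Arg / AGG Arg — synonymous.
Codon 8: UUA Leu / UUA Leu — identical.
Codon 9: CGA Arg / CGA Arg — identical.
Codon 10: CUG Leu / CUG Leu — identical.
Nonsynonymous differences: 2 → different protein.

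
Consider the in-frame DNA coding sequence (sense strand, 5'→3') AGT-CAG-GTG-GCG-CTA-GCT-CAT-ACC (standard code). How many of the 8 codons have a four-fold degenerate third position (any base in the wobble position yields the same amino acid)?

5

Codon 1 AGT (Ser): third position 2-fold.
Codon 2 CAG (Gln): third position 2-fold.
Codon 3 GTG (Val): third position 4-fold.
Codon 4 GCG (Ala): third position 4-fold.
Codon 5 CTA (Leu): third position 4-fold.
Codon 6 GCT (Ala): third position 4-fold.
Codon 7 CAT (His): third position 2-fold.
Codon 8 ACC (Thr): third position 4-fold.
Four-fold degenerate third positions: 5.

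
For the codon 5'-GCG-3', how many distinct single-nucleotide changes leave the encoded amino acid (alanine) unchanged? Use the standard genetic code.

Position 1: none → 0 synonymous.
Position 2: none → 0 synonymous.
Position 3: GCT, GCC, GCA → 3 synonymous.
Total: 0 + 0 + 3 = 3.

3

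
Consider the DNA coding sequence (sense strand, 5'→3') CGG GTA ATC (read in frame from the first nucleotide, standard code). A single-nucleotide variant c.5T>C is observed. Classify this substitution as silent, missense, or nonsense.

missense

Position 5 falls in codon 2: GTA → Val.
After the substitution the codon is GCA → Ala.
Val ≠ Ala, so this is a missense mutation.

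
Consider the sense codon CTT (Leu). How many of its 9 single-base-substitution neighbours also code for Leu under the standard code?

3

Position 1: none → 0 synonymous.
Position 2: none → 0 synonymous.
Position 3: CTC, CTA, CTG → 3 synonymous.
Total: 0 + 0 + 3 = 3.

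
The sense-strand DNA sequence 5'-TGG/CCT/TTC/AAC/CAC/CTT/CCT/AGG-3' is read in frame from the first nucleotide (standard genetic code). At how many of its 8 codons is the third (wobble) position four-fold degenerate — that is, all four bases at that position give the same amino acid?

Codon 1 TGG (Trp): third position 1-fold.
Codon 2 CCT (Pro): third position 4-fold.
Codon 3 TTC (Phe): third position 2-fold.
Codon 4 AAC (Asn): third position 2-fold.
Codon 5 CAC (His): third position 2-fold.
Codon 6 CTT (Leu): third position 4-fold.
Codon 7 CCT (Pro): third position 4-fold.
Codon 8 AGG (Arg): third position 2-fold.
Four-fold degenerate third positions: 3.

3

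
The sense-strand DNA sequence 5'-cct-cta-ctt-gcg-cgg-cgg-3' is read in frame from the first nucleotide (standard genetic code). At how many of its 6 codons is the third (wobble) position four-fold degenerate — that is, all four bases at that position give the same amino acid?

6

Codon 1 CCT (Pro): third position 4-fold.
Codon 2 CTA (Leu): third position 4-fold.
Codon 3 CTT (Leu): third position 4-fold.
Codon 4 GCG (Ala): third position 4-fold.
Codon 5 CGG (Arg): third position 4-fold.
Codon 6 CGG (Arg): third position 4-fold.
Four-fold degenerate third positions: 6.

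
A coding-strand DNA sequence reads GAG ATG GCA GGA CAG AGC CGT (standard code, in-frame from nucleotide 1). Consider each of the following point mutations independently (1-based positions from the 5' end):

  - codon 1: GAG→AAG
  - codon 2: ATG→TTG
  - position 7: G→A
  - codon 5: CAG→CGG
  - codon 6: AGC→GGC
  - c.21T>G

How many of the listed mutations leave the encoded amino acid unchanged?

Codon 1: GAG (Glu) → AAG (Lys) — missense.
Codon 2: ATG (Met) → TTG (Leu) — missense.
Codon 3: GCA (Ala) → ACA (Thr) — missense.
Codon 5: CAG (Gln) → CGG (Arg) — missense.
Codon 6: AGC (Ser) → GGC (Gly) — missense.
Codon 7: CGT (Arg) → CGG (Arg) — synonymous.
Synonymous: 1 of 6.

1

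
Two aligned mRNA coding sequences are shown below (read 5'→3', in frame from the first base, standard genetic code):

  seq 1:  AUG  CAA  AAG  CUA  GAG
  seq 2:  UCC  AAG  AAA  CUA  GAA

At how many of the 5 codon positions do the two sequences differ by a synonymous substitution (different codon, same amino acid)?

2

Codon 1: AUG Met / UCC Ser — nonsynonymous.
Codon 2: CAA Gln / AAG Lys — nonsynonymous.
Codon 3: AAG Lys / AAA Lys — synonymous.
Codon 4: CUA Leu / CUA Leu — identical.
Codon 5: GAG Glu / GAA Glu — synonymous.
Synonymous differences: 2.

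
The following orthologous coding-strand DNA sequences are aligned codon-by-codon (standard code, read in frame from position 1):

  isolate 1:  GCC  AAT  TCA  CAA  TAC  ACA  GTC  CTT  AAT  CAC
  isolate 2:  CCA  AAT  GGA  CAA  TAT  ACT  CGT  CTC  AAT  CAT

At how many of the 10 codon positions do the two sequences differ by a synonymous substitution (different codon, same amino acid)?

Codon 1: GCC Ala / CCA Pro — nonsynonymous.
Codon 2: AAT Asn / AAT Asn — identical.
Codon 3: TCA Ser / GGA Gly — nonsynonymous.
Codon 4: CAA Gln / CAA Gln — identical.
Codon 5: TAC Tyr / TAT Tyr — synonymous.
Codon 6: ACA Thr / ACT Thr — synonymous.
Codon 7: GTC Val / CGT Arg — nonsynonymous.
Codon 8: CTT Leu / CTC Leu — synonymous.
Codon 9: AAT Asn / AAT Asn — identical.
Codon 10: CAC His / CAT His — synonymous.
Synonymous differences: 4.

4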